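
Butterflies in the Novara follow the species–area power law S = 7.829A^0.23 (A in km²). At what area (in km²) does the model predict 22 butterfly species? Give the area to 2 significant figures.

89 km²

22 = 7.829 × A^0.23  ⇒  A^0.23 = 22/7.829 = 2.81
ln A = ln(2.81) / 0.23 = 1.0332 / 0.23 = 4.4922
A = e^4.4922 ≈ 89.32 km²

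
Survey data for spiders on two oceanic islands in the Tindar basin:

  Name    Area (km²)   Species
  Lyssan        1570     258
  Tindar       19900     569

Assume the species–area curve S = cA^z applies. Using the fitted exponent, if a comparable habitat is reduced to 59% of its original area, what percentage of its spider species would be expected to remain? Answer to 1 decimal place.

z = ln(569/258) / ln(19900/1570) = 0.7909 / 2.5396 = 0.3114
S_new/S_old = (A_new/A_old)^z = 0.59^0.3114 = exp(0.3114 × -0.5276) = 0.8485

84.8%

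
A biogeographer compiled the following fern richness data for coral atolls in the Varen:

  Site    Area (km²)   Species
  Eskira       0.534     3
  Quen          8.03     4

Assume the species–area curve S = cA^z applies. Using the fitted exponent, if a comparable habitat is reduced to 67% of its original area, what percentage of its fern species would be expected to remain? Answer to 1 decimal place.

z = ln(4/3) / ln(8.03/0.534) = 0.2877 / 2.7105 = 0.1061
S_new/S_old = (A_new/A_old)^z = 0.67^0.1061 = exp(0.1061 × -0.4005) = 0.9584

95.8%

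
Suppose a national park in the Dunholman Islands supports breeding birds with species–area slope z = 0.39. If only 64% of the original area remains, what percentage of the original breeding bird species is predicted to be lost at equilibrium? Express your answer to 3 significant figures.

16.0%

S_new/S_old = (A_new/A_old)^z = 0.64^0.39
= exp(0.39 × ln 0.64) = exp(0.39 × -0.4463) = exp(-0.1741) ≈ 0.8403
Fraction lost = 1 − 0.8403 = 0.1597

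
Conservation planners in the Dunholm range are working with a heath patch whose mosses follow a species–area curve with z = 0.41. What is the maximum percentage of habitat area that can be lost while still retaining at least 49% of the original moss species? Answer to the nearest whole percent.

82%

Need (A_new/A_old)^0.41 = 0.49, so A_new/A_old = 0.49^(1/0.41) = 0.49^2.439
ln(A_new/A_old) = ln 0.49 / 0.41 = -0.7133 / 0.41 = -1.7399
A_new/A_old = e^-1.7399 ≈ 0.1755
Fraction that can be lost = 1 − 0.1755 = 0.8245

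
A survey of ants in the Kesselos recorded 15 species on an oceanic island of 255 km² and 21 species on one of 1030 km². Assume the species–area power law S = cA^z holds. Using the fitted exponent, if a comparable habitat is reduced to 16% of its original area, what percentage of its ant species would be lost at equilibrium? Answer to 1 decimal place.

35.7%

z = ln(21/15) / ln(1030/255) = 0.3365 / 1.3961 = 0.2410
S_new/S_old = (A_new/A_old)^z = 0.16^0.2410 = exp(0.2410 × -1.8326) = 0.643
Fraction lost = 1 − 0.643 = 0.357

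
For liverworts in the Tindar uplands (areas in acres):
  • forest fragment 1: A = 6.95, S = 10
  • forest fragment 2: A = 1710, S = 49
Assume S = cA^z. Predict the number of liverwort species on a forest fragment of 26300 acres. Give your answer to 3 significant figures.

z = ln(49/10) / ln(1710/6.95) = 1.5892 / 5.5055 = 0.2887
c = 10 / 6.95^0.2887 = 10 / 1.75 = 5.714
S₃ = 5.714 × 26300^0.2887 = 5.714 × 18.87 ≈ 107.9

108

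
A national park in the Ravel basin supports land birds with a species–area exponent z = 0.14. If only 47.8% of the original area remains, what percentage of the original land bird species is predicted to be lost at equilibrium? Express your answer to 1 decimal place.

9.8%

S_new/S_old = (A_new/A_old)^z = 0.478^0.14
= exp(0.14 × ln 0.478) = exp(0.14 × -0.7381) = exp(-0.1033) ≈ 0.9018
Fraction lost = 1 − 0.9018 = 0.09818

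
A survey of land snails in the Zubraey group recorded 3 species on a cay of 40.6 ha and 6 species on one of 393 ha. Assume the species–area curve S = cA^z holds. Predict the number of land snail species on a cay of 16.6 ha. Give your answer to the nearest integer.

2

z = ln(6/3) / ln(393/40.6) = 0.6931 / 2.2700 = 0.3053
c = 3 / 40.6^0.3053 = 3 / 3.099 = 0.9682
S₃ = 0.9682 × 16.6^0.3053 = 0.9682 × 2.358 ≈ 2.283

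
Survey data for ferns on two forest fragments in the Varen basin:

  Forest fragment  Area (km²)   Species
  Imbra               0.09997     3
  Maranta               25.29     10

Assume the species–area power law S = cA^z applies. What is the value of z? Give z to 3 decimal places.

0.218

Taking logs: ln S = ln c + z ln A, so z = (ln S₂ − ln S₁)/(ln A₂ − ln A₁).
z = ln(10/3) / ln(25.29/0.09997) = ln(3.333) / ln(253) = 1.2040 / 5.5333 = 0.2176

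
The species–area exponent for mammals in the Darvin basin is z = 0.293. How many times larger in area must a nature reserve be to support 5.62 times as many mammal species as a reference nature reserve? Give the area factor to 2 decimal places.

(A₂/A₁)^0.293 = 5.62, so A₂/A₁ = 5.62^(1/0.293) = 5.62^3.413
ln(A₂/A₁) = ln 5.62 / 0.293 = 1.7263 / 0.293 = 5.8919
A₂/A₁ = e^5.8919 ≈ 362.1

362.10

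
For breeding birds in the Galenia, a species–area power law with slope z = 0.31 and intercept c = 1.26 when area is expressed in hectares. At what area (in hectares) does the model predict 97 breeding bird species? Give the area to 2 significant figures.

97 = 1.26 × A^0.31  ⇒  A^0.31 = 97/1.26 = 76.98
ln A = ln(76.98) / 0.31 = 4.3436 / 0.31 = 14.0116
A = e^14.0116 ≈ 1216649 hectares

1200000 hectares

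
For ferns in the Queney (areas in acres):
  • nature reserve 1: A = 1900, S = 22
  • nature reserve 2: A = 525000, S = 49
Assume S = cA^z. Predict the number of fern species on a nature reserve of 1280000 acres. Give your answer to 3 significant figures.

55.6

z = ln(49/22) / ln(525000/1900) = 0.8008 / 5.6215 = 0.1424
c = 22 / 1900^0.1424 = 22 / 2.931 = 7.505
S₃ = 7.505 × 1280000^0.1424 = 7.505 × 7.412 ≈ 55.63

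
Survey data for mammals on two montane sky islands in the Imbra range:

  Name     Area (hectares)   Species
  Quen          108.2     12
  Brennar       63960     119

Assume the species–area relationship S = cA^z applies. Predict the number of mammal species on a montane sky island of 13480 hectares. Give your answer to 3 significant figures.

68.0

z = ln(119/12) / ln(63960/108.2) = 2.2942 / 6.3820 = 0.3595
c = 12 / 108.2^0.3595 = 12 / 5.386 = 2.228
S₃ = 2.228 × 13480^0.3595 = 2.228 × 30.52 ≈ 67.99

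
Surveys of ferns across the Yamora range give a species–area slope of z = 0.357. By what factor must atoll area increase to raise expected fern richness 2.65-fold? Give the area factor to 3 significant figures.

15.3

(A₂/A₁)^0.357 = 2.65, so A₂/A₁ = 2.65^(1/0.357) = 2.65^2.801
ln(A₂/A₁) = ln 2.65 / 0.357 = 0.9746 / 0.357 = 2.7299
A₂/A₁ = e^2.7299 ≈ 15.33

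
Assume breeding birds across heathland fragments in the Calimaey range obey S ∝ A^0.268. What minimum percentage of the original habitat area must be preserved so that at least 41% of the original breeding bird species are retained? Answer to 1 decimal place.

Need (A_new/A_old)^0.268 = 0.41, so A_new/A_old = 0.41^(1/0.268) = 0.41^3.731
ln(A_new/A_old) = ln 0.41 / 0.268 = -0.8916 / 0.268 = -3.3269
A_new/A_old = e^-3.3269 ≈ 0.03591

3.6%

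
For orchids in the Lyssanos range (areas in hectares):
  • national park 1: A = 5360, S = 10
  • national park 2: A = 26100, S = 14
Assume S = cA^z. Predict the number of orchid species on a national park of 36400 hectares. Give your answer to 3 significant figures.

15.0

z = ln(14/10) / ln(26100/5360) = 0.3365 / 1.5830 = 0.2126
c = 10 / 5360^0.2126 = 10 / 6.204 = 1.612
S₃ = 1.612 × 36400^0.2126 = 1.612 × 9.322 ≈ 15.03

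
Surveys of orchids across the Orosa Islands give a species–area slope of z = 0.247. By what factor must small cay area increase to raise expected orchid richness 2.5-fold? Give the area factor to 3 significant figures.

40.8

(A₂/A₁)^0.247 = 2.5, so A₂/A₁ = 2.5^(1/0.247) = 2.5^4.049
ln(A₂/A₁) = ln 2.5 / 0.247 = 0.9163 / 0.247 = 3.7097
A₂/A₁ = e^3.7097 ≈ 40.84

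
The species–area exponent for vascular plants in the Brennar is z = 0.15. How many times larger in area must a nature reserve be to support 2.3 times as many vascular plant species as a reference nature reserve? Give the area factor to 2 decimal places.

257.94

(A₂/A₁)^0.15 = 2.3, so A₂/A₁ = 2.3^(1/0.15) = 2.3^6.667
ln(A₂/A₁) = ln 2.3 / 0.15 = 0.8329 / 0.15 = 5.5527
A₂/A₁ = e^5.5527 ≈ 257.9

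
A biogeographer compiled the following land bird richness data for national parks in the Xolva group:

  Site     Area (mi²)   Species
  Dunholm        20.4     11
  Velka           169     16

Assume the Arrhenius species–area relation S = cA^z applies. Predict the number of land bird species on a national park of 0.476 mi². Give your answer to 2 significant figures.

5.7

z = ln(16/11) / ln(169/20.4) = 0.3747 / 2.1144 = 0.1772
c = 11 / 20.4^0.1772 = 11 / 1.706 = 6.446
S₃ = 6.446 × 0.476^0.1772 = 6.446 × 0.8767 ≈ 5.652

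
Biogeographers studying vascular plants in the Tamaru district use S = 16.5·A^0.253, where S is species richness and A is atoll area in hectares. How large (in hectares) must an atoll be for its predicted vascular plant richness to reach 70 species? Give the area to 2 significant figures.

300 hectares

70 = 16.5 × A^0.253  ⇒  A^0.253 = 70/16.5 = 4.242
ln A = ln(4.242) / 0.253 = 1.4451 / 0.253 = 5.7120
A = e^5.7120 ≈ 302.5 hectares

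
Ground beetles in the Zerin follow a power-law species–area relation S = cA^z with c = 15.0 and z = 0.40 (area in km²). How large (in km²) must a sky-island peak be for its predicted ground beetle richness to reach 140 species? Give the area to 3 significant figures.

140 = 15 × A^0.4  ⇒  A^0.4 = 140/15 = 9.333
ln A = ln(9.333) / 0.4 = 2.2336 / 0.4 = 5.5840
A = e^5.5840 ≈ 266.1 km²

266 km²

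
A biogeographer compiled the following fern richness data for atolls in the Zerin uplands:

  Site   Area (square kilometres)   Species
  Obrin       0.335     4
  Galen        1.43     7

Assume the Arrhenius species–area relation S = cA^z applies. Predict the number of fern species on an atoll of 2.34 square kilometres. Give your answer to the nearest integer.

z = ln(7/4) / ln(1.43/0.335) = 0.5596 / 1.4513 = 0.3856
c = 4 / 0.335^0.3856 = 4 / 0.6559 = 6.098
S₃ = 6.098 × 2.34^0.3856 = 6.098 × 1.388 ≈ 8.464

8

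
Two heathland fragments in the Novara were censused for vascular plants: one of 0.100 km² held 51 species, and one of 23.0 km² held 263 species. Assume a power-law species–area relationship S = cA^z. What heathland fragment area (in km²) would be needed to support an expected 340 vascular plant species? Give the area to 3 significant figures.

z = ln(263/51) / ln(23/0.1) = 1.6403 / 5.4381 = 0.3016
c = 51 / 0.1^0.3016 = 51 / 0.4993 = 102.1
A = (340/102.1)^(1/0.3016) ⇒ ln A = ln(3.329)/0.3016 = 3.9868
A = e^3.9868 ≈ 53.88 km²

53.9 km²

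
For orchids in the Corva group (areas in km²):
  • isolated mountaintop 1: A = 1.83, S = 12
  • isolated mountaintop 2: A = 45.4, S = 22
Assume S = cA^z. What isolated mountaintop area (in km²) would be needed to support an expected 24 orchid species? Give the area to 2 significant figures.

72 km²

z = ln(22/12) / ln(45.4/1.83) = 0.6061 / 3.2112 = 0.1888
c = 12 / 1.83^0.1888 = 12 / 1.121 = 10.71
A = (24/10.71)^(1/0.1888) ⇒ ln A = ln(2.242)/0.1888 = 4.2765
A = e^4.2765 ≈ 71.99 km²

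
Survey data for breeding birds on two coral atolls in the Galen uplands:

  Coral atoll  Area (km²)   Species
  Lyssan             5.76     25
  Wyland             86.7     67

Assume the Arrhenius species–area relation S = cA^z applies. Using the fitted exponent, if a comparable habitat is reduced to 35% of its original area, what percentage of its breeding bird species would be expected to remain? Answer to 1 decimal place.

68.3%

z = ln(67/25) / ln(86.7/5.76) = 0.9858 / 2.7115 = 0.3636
S_new/S_old = (A_new/A_old)^z = 0.35^0.3636 = exp(0.3636 × -1.0498) = 0.6827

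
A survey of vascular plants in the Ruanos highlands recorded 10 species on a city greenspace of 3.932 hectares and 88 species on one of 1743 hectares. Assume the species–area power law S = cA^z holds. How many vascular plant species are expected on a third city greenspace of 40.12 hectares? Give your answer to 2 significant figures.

z = ln(88/10) / ln(1743/3.932) = 2.1748 / 6.0942 = 0.3569
c = 10 / 3.932^0.3569 = 10 / 1.63 = 6.135
S₃ = 6.135 × 40.12^0.3569 = 6.135 × 3.734 ≈ 22.91

23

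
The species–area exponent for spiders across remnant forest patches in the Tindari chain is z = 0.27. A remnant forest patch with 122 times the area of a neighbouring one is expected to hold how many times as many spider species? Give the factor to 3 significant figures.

3.66

S₂/S₁ = (A₂/A₁)^z = 122^0.27
ln(S₂/S₁) = 0.27 × ln 122 = 0.27 × 4.8040 = 1.2971
S₂/S₁ = e^1.2971 ≈ 3.659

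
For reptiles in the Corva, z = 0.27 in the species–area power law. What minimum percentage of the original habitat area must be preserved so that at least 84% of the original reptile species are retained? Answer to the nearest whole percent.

Need (A_new/A_old)^0.27 = 0.84, so A_new/A_old = 0.84^(1/0.27) = 0.84^3.704
ln(A_new/A_old) = ln 0.84 / 0.27 = -0.1744 / 0.27 = -0.6458
A_new/A_old = e^-0.6458 ≈ 0.5243

52%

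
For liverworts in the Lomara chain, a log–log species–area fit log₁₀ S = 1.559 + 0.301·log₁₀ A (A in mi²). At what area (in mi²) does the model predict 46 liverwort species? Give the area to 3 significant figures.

46 = 36.22 × A^0.301  ⇒  A^0.301 = 46/36.22 = 1.27
ln A = ln(1.27) / 0.301 = 0.2389 / 0.301 = 0.7937
A = e^0.7937 ≈ 2.212 mi²

2.21 mi²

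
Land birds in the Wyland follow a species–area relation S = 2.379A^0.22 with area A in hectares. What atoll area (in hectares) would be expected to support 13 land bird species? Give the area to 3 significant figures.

2250 hectares

13 = 2.379 × A^0.22  ⇒  A^0.22 = 13/2.379 = 5.464
ln A = ln(5.464) / 0.22 = 1.6983 / 0.22 = 7.7194
A = e^7.7194 ≈ 2252 hectares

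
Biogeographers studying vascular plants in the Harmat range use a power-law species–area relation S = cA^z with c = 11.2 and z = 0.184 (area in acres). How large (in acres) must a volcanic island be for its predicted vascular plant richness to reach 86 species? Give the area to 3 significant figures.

64800 acres

86 = 11.2 × A^0.184  ⇒  A^0.184 = 86/11.2 = 7.679
ln A = ln(7.679) / 0.184 = 2.0384 / 0.184 = 11.0784
A = e^11.0784 ≈ 64760 acres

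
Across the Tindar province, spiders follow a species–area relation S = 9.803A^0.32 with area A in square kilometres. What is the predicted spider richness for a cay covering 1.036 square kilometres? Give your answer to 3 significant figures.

S = 9.803 × 1.036^0.32
ln S = ln 9.803 + 0.32 × ln 1.036 = 2.2827 + 0.32 × 0.0354 = 2.2940
S = e^2.2940 ≈ 9.915

9.91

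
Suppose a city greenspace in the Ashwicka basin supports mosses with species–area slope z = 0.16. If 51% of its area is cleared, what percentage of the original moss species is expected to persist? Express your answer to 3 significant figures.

S_new/S_old = (A_new/A_old)^z = 0.49^0.16
= exp(0.16 × ln 0.49) = exp(0.16 × -0.7133) = exp(-0.1141) ≈ 0.8921

89.2%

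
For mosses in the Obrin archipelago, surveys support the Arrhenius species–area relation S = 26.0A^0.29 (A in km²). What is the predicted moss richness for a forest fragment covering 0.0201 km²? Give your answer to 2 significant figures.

S = 26 × 0.0201^0.29 = 26 × 0.3221 ≈ 8.373

8.4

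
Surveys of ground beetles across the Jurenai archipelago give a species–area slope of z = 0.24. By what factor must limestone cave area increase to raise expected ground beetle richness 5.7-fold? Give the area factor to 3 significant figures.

(A₂/A₁)^0.24 = 5.7, so A₂/A₁ = 5.7^(1/0.24) = 5.7^4.167
ln(A₂/A₁) = ln 5.7 / 0.24 = 1.7405 / 0.24 = 7.2519
A₂/A₁ = e^7.2519 ≈ 1411

1410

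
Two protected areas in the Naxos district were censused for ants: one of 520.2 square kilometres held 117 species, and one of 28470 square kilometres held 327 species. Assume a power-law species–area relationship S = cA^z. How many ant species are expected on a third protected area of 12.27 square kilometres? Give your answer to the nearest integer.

z = ln(327/117) / ln(28470/520.2) = 1.0278 / 4.0024 = 0.2568
c = 117 / 520.2^0.2568 = 117 / 4.983 = 23.48
S₃ = 23.48 × 12.27^0.2568 = 23.48 × 1.904 ≈ 44.7

45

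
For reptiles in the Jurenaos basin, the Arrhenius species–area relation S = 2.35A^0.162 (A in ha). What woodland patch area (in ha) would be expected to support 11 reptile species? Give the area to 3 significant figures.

13700 ha

11 = 2.35 × A^0.162  ⇒  A^0.162 = 11/2.35 = 4.681
ln A = ln(4.681) / 0.162 = 1.5435 / 0.162 = 9.5277
A = e^9.5277 ≈ 13734 ha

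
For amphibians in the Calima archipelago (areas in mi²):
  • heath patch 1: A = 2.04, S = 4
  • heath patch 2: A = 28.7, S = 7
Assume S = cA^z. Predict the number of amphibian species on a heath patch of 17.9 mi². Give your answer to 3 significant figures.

z = ln(7/4) / ln(28.7/2.04) = 0.5596 / 2.6439 = 0.2117
c = 4 / 2.04^0.2117 = 4 / 1.163 = 3.44
S₃ = 3.44 × 17.9^0.2117 = 3.44 × 1.842 ≈ 6.334

6.33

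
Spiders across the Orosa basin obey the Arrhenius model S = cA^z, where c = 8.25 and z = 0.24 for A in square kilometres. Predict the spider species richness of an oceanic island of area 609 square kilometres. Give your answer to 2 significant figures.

S = 8.25 × 609^0.24 = 8.25 × 4.659 ≈ 38.44

38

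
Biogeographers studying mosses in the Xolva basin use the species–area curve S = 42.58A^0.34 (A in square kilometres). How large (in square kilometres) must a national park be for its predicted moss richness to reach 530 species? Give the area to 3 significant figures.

530 = 42.58 × A^0.34  ⇒  A^0.34 = 530/42.58 = 12.45
ln A = ln(12.45) / 0.34 = 2.5215 / 0.34 = 7.4162
A = e^7.4162 ≈ 1663 square kilometres

1660 square kilometres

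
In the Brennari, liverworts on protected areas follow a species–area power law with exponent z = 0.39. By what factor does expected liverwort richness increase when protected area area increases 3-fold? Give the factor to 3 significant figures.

1.53

S₂/S₁ = (A₂/A₁)^z = 3^0.39
ln(S₂/S₁) = 0.39 × ln 3 = 0.39 × 1.0986 = 0.4285
S₂/S₁ = e^0.4285 ≈ 1.535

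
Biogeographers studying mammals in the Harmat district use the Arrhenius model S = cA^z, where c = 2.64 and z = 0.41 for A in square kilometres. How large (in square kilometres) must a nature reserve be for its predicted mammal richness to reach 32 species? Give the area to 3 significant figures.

32 = 2.64 × A^0.41  ⇒  A^0.41 = 32/2.64 = 12.12
ln A = ln(12.12) / 0.41 = 2.4950 / 0.41 = 6.0853
A = e^6.0853 ≈ 439.3 square kilometres

439 square kilometres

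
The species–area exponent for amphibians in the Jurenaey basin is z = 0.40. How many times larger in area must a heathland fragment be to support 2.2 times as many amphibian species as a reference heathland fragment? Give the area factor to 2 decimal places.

(A₂/A₁)^0.4 = 2.2, so A₂/A₁ = 2.2^(1/0.4) = 2.2^2.5
ln(A₂/A₁) = ln 2.2 / 0.4 = 0.7885 / 0.4 = 1.9711
A₂/A₁ = e^1.9711 ≈ 7.179

7.18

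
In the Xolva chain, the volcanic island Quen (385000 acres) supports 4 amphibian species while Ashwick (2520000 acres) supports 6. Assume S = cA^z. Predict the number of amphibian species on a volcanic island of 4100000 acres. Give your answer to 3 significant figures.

6.66

z = ln(6/4) / ln(2520000/385000) = 0.4055 / 1.8788 = 0.2158
c = 4 / 385000^0.2158 = 4 / 16.05 = 0.2493
S₃ = 0.2493 × 4100000^0.2158 = 0.2493 × 26.74 ≈ 6.665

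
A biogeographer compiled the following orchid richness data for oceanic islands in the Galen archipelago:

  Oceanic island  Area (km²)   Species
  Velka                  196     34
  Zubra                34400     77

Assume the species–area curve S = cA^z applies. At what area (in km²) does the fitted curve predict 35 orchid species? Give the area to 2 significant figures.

z = ln(77/34) / ln(34400/196) = 0.8174 / 5.1677 = 0.1582
c = 34 / 196^0.1582 = 34 / 2.305 = 14.75
A = (35/14.75)^(1/0.1582) ⇒ ln A = ln(2.372)/0.1582 = 5.4614
A = e^5.4614 ≈ 235.4 km²

240 km²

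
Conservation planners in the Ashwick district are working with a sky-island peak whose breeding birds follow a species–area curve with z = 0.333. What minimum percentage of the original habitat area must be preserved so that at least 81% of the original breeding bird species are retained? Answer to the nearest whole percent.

53%

Need (A_new/A_old)^0.333 = 0.81, so A_new/A_old = 0.81^(1/0.333) = 0.81^3.003
ln(A_new/A_old) = ln 0.81 / 0.333 = -0.2107 / 0.333 = -0.6328
A_new/A_old = e^-0.6328 ≈ 0.5311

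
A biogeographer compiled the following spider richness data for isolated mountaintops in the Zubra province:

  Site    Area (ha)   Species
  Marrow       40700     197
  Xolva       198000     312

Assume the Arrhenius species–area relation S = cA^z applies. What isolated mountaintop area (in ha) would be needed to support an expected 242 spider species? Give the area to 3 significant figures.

z = ln(312/197) / ln(198000/40700) = 0.4598 / 1.5820 = 0.2906
c = 197 / 40700^0.2906 = 197 / 21.86 = 9.01
A = (242/9.01)^(1/0.2906) ⇒ ln A = ln(26.86)/0.2906 = 11.3219
A = e^11.3219 ≈ 82607 ha

82600 ha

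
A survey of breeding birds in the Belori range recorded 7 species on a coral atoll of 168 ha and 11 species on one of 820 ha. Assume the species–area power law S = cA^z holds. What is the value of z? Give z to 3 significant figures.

0.285

Taking logs: ln S = ln c + z ln A, so z = (ln S₂ − ln S₁)/(ln A₂ − ln A₁).
z = ln(11/7) / ln(820/168) = ln(1.571) / ln(4.881) = 0.4520 / 1.5853 = 0.2851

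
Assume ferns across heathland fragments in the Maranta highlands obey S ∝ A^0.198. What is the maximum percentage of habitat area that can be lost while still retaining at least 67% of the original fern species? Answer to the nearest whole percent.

Need (A_new/A_old)^0.198 = 0.67, so A_new/A_old = 0.67^(1/0.198) = 0.67^5.051
ln(A_new/A_old) = ln 0.67 / 0.198 = -0.4005 / 0.198 = -2.0226
A_new/A_old = e^-2.0226 ≈ 0.1323
Fraction that can be lost = 1 − 0.1323 = 0.8677

87%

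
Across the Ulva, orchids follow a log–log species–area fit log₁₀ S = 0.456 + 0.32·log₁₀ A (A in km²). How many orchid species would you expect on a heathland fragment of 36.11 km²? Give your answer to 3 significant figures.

9.00

S = 2.858 × 36.11^0.32
ln S = ln 2.858 + 0.32 × ln 36.11 = 1.0500 + 0.32 × 3.5866 = 2.1977
S = e^2.1977 ≈ 9.004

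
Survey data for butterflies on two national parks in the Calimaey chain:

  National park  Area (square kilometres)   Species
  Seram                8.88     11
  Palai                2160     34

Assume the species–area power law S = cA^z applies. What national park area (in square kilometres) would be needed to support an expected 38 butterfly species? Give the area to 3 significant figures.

3710 square kilometres

z = ln(34/11) / ln(2160/8.88) = 1.1285 / 5.4941 = 0.2054
c = 11 / 8.88^0.2054 = 11 / 1.566 = 7.024
A = (38/7.024)^(1/0.2054) ⇒ ln A = ln(5.41)/0.2054 = 8.2194
A = e^8.2194 ≈ 3712 square kilometres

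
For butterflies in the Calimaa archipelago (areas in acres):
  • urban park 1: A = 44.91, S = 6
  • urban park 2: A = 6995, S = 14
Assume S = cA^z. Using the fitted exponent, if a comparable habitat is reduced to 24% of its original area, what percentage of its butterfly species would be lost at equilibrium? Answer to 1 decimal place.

z = ln(14/6) / ln(6995/44.91) = 0.8473 / 5.0483 = 0.1678
S_new/S_old = (A_new/A_old)^z = 0.24^0.1678 = exp(0.1678 × -1.4271) = 0.787
Fraction lost = 1 − 0.787 = 0.213

21.3%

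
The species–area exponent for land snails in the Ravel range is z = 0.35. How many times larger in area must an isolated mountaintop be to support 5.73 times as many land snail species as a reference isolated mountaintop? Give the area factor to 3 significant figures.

(A₂/A₁)^0.35 = 5.73, so A₂/A₁ = 5.73^(1/0.35) = 5.73^2.857
ln(A₂/A₁) = ln 5.73 / 0.35 = 1.7457 / 0.35 = 4.9878
A₂/A₁ = e^4.9878 ≈ 146.6

147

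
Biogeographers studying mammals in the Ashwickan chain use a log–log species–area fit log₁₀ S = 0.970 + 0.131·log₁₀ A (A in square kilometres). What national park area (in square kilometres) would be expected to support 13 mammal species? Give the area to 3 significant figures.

13 = 9.333 × A^0.131  ⇒  A^0.131 = 13/9.333 = 1.393
ln A = ln(1.393) / 0.131 = 0.3314 / 0.131 = 2.5301
A = e^2.5301 ≈ 12.55 square kilometres

12.6 square kilometres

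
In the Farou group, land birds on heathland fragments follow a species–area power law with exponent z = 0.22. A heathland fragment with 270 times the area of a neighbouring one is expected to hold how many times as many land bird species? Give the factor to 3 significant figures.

3.43

S₂/S₁ = (A₂/A₁)^z = 270^0.22
ln(S₂/S₁) = 0.22 × ln 270 = 0.22 × 5.5984 = 1.2317
S₂/S₁ = e^1.2317 ≈ 3.427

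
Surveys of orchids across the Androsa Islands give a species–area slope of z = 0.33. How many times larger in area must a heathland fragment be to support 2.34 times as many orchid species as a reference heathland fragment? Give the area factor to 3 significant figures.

(A₂/A₁)^0.33 = 2.34, so A₂/A₁ = 2.34^(1/0.33) = 2.34^3.03
ln(A₂/A₁) = ln 2.34 / 0.33 = 0.8502 / 0.33 = 2.5762
A₂/A₁ = e^2.5762 ≈ 13.15

13.1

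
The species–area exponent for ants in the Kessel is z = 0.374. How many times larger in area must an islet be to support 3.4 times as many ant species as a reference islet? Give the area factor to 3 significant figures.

26.4

(A₂/A₁)^0.374 = 3.4, so A₂/A₁ = 3.4^(1/0.374) = 3.4^2.674
ln(A₂/A₁) = ln 3.4 / 0.374 = 1.2238 / 0.374 = 3.2721
A₂/A₁ = e^3.2721 ≈ 26.37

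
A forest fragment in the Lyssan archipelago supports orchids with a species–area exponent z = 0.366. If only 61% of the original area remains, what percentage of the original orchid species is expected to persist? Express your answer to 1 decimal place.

83.5%

S_new/S_old = (A_new/A_old)^z = 0.61^0.366
= exp(0.366 × ln 0.61) = exp(0.366 × -0.4943) = exp(-0.1809) ≈ 0.8345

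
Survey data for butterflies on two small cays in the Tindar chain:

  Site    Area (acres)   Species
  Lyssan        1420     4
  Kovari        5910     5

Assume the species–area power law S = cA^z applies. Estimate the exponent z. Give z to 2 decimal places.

Taking logs: ln S = ln c + z ln A, so z = (ln S₂ − ln S₁)/(ln A₂ − ln A₁).
z = ln(5/4) / ln(5910/1420) = ln(1.25) / ln(4.162) = 0.2231 / 1.4260 = 0.1565

0.16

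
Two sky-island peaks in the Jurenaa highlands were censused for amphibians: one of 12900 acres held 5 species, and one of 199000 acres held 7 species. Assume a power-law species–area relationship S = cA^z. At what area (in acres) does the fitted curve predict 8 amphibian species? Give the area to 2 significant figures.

590000 acres

z = ln(7/5) / ln(199000/12900) = 0.3365 / 2.7361 = 0.1230
c = 5 / 12900^0.1230 = 5 / 3.203 = 1.561
A = (8/1.561)^(1/0.1230) ⇒ ln A = ln(5.124)/0.1230 = 13.2869
A = e^13.2869 ≈ 589419 acres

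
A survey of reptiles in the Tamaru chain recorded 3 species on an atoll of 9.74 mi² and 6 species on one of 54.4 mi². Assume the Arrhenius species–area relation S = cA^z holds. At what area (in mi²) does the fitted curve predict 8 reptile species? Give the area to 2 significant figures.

z = ln(6/3) / ln(54.4/9.74) = 0.6931 / 1.7201 = 0.4030
c = 3 / 9.74^0.4030 = 3 / 2.502 = 1.199
A = (8/1.199)^(1/0.4030) ⇒ ln A = ln(6.673)/0.4030 = 4.7103
A = e^4.7103 ≈ 111.1 mi²

110 mi²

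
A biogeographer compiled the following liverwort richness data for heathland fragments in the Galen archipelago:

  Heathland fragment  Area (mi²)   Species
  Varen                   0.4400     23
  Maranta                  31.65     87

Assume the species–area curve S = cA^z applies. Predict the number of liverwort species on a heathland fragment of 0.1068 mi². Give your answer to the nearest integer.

z = ln(87/23) / ln(31.65/0.44) = 1.3304 / 4.2757 = 0.3112
c = 23 / 0.44^0.3112 = 23 / 0.7746 = 29.69
S₃ = 29.69 × 0.1068^0.3112 = 29.69 × 0.4986 ≈ 14.8

15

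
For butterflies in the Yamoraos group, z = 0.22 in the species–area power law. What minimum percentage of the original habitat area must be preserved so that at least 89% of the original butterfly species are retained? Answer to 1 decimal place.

Need (A_new/A_old)^0.22 = 0.89, so A_new/A_old = 0.89^(1/0.22) = 0.89^4.545
ln(A_new/A_old) = ln 0.89 / 0.22 = -0.1165 / 0.22 = -0.5297
A_new/A_old = e^-0.5297 ≈ 0.5888

58.9%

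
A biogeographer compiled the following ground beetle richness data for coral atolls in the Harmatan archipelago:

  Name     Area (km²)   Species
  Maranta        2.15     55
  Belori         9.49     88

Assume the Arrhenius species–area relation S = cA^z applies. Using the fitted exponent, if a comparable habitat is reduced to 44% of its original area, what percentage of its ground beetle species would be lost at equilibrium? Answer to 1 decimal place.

22.9%

z = ln(88/55) / ln(9.49/2.15) = 0.4700 / 1.4848 = 0.3165
S_new/S_old = (A_new/A_old)^z = 0.44^0.3165 = exp(0.3165 × -0.8210) = 0.7711
Fraction lost = 1 − 0.7711 = 0.2289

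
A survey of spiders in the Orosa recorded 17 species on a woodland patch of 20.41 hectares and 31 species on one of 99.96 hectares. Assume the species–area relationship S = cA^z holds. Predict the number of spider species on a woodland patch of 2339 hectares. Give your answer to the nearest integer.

z = ln(31/17) / ln(99.96/20.41) = 0.6008 / 1.5887 = 0.3781
c = 17 / 20.41^0.3781 = 17 / 3.128 = 5.434
S₃ = 5.434 × 2339^0.3781 = 5.434 × 18.79 ≈ 102.1

102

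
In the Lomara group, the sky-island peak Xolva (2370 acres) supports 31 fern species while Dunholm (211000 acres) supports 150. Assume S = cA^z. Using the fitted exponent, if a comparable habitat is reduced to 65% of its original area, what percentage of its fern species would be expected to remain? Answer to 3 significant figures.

z = ln(150/31) / ln(211000/2370) = 1.5766 / 4.4890 = 0.3512
S_new/S_old = (A_new/A_old)^z = 0.65^0.3512 = exp(0.3512 × -0.4308) = 0.8596

86.0%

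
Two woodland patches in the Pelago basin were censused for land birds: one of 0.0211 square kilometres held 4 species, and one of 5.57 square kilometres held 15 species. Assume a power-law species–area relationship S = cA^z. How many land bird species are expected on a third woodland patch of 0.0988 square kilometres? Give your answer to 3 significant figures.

z = ln(15/4) / ln(5.57/0.0211) = 1.3218 / 5.5759 = 0.2370
c = 4 / 0.0211^0.2370 = 4 / 0.4007 = 9.984
S₃ = 9.984 × 0.0988^0.2370 = 9.984 × 0.5777 ≈ 5.768

5.77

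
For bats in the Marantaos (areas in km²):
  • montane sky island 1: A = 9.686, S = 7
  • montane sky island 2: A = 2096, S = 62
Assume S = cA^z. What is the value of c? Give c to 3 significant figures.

z = ln(S₂/S₁) / ln(A₂/A₁) = ln(62/7) / ln(2096/9.686) = 2.1812 / 5.3771 = 0.4057
c = S₁ / A₁^z = 7 / 9.686^0.4057 = 7 / 2.512 = 2.787

2.79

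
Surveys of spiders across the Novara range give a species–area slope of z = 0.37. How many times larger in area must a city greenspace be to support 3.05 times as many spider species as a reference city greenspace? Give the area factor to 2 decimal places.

(A₂/A₁)^0.37 = 3.05, so A₂/A₁ = 3.05^(1/0.37) = 3.05^2.703
ln(A₂/A₁) = ln 3.05 / 0.37 = 1.1151 / 0.37 = 3.0139
A₂/A₁ = e^3.0139 ≈ 20.37

20.37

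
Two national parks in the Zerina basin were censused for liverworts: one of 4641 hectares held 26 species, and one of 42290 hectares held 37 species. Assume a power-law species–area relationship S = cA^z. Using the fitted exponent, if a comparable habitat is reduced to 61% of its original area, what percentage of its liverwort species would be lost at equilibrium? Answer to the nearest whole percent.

z = ln(37/26) / ln(42290/4641) = 0.3528 / 2.2096 = 0.1597
S_new/S_old = (A_new/A_old)^z = 0.61^0.1597 = exp(0.1597 × -0.4943) = 0.9241
Fraction lost = 1 − 0.9241 = 0.07589

8%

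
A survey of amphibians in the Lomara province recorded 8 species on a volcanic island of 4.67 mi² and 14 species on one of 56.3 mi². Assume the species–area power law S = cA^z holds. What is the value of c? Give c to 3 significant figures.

5.66

z = ln(S₂/S₁) / ln(A₂/A₁) = ln(14/8) / ln(56.3/4.67) = 0.5596 / 2.4895 = 0.2248
c = S₁ / A₁^z = 8 / 4.67^0.2248 = 8 / 1.414 = 5.658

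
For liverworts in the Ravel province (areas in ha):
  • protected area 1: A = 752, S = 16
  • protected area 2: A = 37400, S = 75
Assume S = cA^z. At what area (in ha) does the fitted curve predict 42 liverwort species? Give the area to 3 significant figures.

8630 ha

z = ln(75/16) / ln(37400/752) = 1.5449 / 3.9067 = 0.3954
c = 16 / 752^0.3954 = 16 / 13.72 = 1.166
A = (42/1.166)^(1/0.3954) ⇒ ln A = ln(36.02)/0.3954 = 9.0632
A = e^9.0632 ≈ 8632 ha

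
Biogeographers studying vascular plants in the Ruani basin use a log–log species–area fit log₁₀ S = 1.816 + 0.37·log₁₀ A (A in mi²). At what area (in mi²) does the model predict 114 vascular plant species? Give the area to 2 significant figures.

4.5 mi²

114 = 65.46 × A^0.37  ⇒  A^0.37 = 114/65.46 = 1.741
ln A = ln(1.741) / 0.37 = 0.5547 / 0.37 = 1.4992
A = e^1.4992 ≈ 4.478 mi²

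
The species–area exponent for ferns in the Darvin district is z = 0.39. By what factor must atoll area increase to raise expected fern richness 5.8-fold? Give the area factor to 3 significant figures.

(A₂/A₁)^0.39 = 5.8, so A₂/A₁ = 5.8^(1/0.39) = 5.8^2.564
ln(A₂/A₁) = ln 5.8 / 0.39 = 1.7579 / 0.39 = 4.5073
A₂/A₁ = e^4.5073 ≈ 90.68

90.7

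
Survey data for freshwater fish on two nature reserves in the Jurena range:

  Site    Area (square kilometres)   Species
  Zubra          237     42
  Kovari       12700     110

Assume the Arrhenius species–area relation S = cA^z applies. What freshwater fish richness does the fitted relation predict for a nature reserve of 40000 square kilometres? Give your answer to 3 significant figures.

145

z = ln(110/42) / ln(12700/237) = 0.9628 / 3.9813 = 0.2418
c = 42 / 237^0.2418 = 42 / 3.752 = 11.19
S₃ = 11.19 × 40000^0.2418 = 11.19 × 12.97 ≈ 145.2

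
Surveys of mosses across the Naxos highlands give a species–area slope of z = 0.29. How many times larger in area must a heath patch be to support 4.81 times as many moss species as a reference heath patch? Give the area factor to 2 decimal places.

225.02

(A₂/A₁)^0.29 = 4.81, so A₂/A₁ = 4.81^(1/0.29) = 4.81^3.448
ln(A₂/A₁) = ln 4.81 / 0.29 = 1.5707 / 0.29 = 5.4162
A₂/A₁ = e^5.4162 ≈ 225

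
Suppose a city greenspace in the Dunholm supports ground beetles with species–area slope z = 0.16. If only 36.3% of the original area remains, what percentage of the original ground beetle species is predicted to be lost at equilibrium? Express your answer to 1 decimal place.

15.0%

S_new/S_old = (A_new/A_old)^z = 0.363^0.16
= exp(0.16 × ln 0.363) = exp(0.16 × -1.0134) = exp(-0.1621) ≈ 0.8503
Fraction lost = 1 − 0.8503 = 0.1497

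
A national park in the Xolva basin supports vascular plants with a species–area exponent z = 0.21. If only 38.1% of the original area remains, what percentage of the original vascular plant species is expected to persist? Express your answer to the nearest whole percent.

S_new/S_old = (A_new/A_old)^z = 0.381^0.21
= exp(0.21 × ln 0.381) = exp(0.21 × -0.9650) = exp(-0.2026) ≈ 0.8166

82%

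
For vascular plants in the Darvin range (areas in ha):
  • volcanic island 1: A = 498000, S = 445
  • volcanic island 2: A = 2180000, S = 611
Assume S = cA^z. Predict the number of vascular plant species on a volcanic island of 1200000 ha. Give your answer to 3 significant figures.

537

z = ln(611/445) / ln(2180000/498000) = 0.3170 / 1.4765 = 0.2147
c = 445 / 498000^0.2147 = 445 / 16.72 = 26.61
S₃ = 26.61 × 1200000^0.2147 = 26.61 × 20.2 ≈ 537.5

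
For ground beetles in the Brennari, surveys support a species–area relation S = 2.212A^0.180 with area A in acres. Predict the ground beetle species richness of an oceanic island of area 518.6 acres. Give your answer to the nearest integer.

7 species

S = 2.212 × 518.6^0.18 = 2.212 × 3.081 ≈ 6.815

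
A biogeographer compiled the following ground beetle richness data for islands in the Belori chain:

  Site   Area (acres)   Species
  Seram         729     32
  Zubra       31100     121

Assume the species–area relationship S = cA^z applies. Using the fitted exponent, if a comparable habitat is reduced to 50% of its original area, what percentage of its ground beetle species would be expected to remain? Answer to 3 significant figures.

78.2%

z = ln(121/32) / ln(31100/729) = 1.3301 / 3.7533 = 0.3544
S_new/S_old = (A_new/A_old)^z = 0.5^0.3544 = exp(0.3544 × -0.6931) = 0.7822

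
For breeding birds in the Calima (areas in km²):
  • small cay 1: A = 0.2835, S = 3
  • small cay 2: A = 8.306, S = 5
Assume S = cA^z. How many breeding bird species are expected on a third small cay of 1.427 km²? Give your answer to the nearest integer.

4

z = ln(5/3) / ln(8.306/0.2835) = 0.5108 / 3.3775 = 0.1512
c = 3 / 0.2835^0.1512 = 3 / 0.8264 = 3.63
S₃ = 3.63 × 1.427^0.1512 = 3.63 × 1.055 ≈ 3.831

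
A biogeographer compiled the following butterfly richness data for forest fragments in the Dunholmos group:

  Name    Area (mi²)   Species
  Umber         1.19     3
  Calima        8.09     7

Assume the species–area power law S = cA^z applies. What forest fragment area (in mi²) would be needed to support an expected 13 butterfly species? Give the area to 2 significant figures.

33 mi²

z = ln(7/3) / ln(8.09/1.19) = 0.8473 / 1.9167 = 0.4421
c = 3 / 1.19^0.4421 = 3 / 1.08 = 2.778
A = (13/2.778)^(1/0.4421) ⇒ ln A = ln(4.68)/0.4421 = 3.4910
A = e^3.4910 ≈ 32.82 mi²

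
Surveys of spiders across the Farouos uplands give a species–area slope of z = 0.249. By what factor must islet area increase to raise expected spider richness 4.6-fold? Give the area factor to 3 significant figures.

(A₂/A₁)^0.249 = 4.6, so A₂/A₁ = 4.6^(1/0.249) = 4.6^4.016
ln(A₂/A₁) = ln 4.6 / 0.249 = 1.5261 / 0.249 = 6.1287
A₂/A₁ = e^6.1287 ≈ 458.9

459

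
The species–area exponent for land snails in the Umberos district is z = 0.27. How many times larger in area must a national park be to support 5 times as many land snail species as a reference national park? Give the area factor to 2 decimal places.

(A₂/A₁)^0.27 = 5, so A₂/A₁ = 5^(1/0.27) = 5^3.704
ln(A₂/A₁) = ln 5 / 0.27 = 1.6094 / 0.27 = 5.9609
A₂/A₁ = e^5.9609 ≈ 388

387.95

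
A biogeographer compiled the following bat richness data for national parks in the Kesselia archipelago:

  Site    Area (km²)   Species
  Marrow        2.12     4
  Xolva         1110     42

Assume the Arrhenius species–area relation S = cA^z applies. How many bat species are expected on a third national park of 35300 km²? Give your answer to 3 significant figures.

z = ln(42/4) / ln(1110/2.12) = 2.3514 / 6.2607 = 0.3756
c = 4 / 2.12^0.3756 = 4 / 1.326 = 3.016
S₃ = 3.016 × 35300^0.3756 = 3.016 × 51.06 ≈ 154

154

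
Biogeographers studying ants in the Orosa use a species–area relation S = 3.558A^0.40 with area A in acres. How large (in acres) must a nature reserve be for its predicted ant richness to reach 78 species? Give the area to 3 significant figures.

2250 acres

78 = 3.558 × A^0.4  ⇒  A^0.4 = 78/3.558 = 21.92
ln A = ln(21.92) / 0.4 = 3.0875 / 0.4 = 7.7188
A = e^7.7188 ≈ 2250 acres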